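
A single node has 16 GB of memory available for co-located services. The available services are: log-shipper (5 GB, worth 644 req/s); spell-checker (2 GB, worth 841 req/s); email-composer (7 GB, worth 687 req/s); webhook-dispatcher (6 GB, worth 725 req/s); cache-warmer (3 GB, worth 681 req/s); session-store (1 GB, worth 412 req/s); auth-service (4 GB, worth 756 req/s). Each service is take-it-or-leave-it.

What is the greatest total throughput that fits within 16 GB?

Density check — spell-checker 420.50, session-store 412.00, cache-warmer 227.00, auth-service 189.00 are the best per GB.
The ratio heuristic lands on log-shipper + spell-checker + cache-warmer + session-store + auth-service (3334) but leaves 1 GB idle.
The 5 GB tied up in log-shipper is better spent on webhook-dispatcher — total rises to 3415 (16 GB).

3415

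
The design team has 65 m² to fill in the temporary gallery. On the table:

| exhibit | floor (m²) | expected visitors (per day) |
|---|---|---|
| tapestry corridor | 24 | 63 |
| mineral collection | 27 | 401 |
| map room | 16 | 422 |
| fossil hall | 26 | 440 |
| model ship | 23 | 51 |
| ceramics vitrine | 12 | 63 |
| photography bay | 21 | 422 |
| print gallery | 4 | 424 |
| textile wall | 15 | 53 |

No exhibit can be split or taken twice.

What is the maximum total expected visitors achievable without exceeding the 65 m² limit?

1349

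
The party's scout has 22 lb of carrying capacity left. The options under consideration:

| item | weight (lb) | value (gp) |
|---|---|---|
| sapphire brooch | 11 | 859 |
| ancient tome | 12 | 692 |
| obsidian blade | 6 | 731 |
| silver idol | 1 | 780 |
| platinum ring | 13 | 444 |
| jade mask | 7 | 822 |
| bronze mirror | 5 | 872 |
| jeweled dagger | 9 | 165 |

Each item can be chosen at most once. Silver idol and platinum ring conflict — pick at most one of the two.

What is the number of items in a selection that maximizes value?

4

The maximum value within 22 lb is 3205.
One optimal bundle: obsidian blade + silver idol + jade mask + bronze mirror (19 lb).
Every optimal selection uses 4 items.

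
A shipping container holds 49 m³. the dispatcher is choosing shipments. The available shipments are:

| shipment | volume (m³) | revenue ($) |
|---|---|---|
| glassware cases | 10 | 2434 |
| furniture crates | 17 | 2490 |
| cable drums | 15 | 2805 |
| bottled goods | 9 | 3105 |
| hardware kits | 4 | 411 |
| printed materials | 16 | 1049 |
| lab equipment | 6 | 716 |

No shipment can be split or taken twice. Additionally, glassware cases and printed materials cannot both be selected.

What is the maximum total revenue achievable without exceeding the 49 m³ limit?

Best packing: glassware cases + cable drums + bottled goods + hardware kits + lab equipment — 44 m³, 9471 total.
Nothing else feasible within 49 m³ beats 9471.

9471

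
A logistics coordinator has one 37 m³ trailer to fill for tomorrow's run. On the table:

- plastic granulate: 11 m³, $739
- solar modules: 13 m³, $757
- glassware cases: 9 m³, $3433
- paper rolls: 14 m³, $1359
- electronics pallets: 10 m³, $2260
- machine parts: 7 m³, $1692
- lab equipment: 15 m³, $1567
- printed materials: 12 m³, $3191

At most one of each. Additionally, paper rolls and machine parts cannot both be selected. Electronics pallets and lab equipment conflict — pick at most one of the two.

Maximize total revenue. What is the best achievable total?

8884

The ratio heuristic lands on glassware cases + machine parts + printed materials (8316) but leaves 9 m³ idle.
The 7 m³ tied up in machine parts is better spent on electronics pallets — total rises to 8884 (31 m³).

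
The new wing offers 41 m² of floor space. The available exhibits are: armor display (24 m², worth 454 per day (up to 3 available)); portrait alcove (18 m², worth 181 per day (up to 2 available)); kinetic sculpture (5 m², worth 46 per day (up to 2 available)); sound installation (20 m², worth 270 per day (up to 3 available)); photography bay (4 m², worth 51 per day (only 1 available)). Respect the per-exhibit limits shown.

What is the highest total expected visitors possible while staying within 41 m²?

597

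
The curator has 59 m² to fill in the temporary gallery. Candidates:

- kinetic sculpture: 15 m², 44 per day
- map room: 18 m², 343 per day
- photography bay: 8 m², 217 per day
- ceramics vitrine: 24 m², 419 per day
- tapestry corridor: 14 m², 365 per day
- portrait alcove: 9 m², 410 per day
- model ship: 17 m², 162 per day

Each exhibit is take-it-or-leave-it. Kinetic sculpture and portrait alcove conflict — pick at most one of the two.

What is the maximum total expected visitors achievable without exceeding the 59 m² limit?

1411

The ratio heuristic lands on map room + photography bay + tapestry corridor + portrait alcove (1335) but leaves 10 m² idle.
The 18 m² tied up in map room is better spent on ceramics vitrine — total rises to 1411 (55 m²).
Runner-up map room + photography bay + ceramics vitrine + portrait alcove tops out at 1389.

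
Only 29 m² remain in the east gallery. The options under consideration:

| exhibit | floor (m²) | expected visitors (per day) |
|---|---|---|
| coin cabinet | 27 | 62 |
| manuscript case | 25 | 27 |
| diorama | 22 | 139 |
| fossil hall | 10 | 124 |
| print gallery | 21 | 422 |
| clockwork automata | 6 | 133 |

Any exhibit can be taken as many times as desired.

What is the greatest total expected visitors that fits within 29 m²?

The ratio heuristic lands on 4×clockwork automata (532) but leaves 5 m² idle.
Dropping 3×clockwork automata frees 18 m²; slotting in print gallery (21 m²) lifts the total to 555 at 27 m².
Nothing else within 29 m² beats 555.

555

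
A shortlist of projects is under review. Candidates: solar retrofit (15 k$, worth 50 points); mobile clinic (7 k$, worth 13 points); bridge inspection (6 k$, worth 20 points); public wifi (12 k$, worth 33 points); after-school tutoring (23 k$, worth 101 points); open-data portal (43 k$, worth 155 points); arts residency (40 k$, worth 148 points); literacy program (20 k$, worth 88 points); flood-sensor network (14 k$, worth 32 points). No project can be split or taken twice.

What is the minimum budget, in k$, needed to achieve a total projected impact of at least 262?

Need the lightest bundle worth ≥ 262.
Taking bridge inspection + after-school tutoring + arts residency gives 269 (≥ 262) for 69 k$.
Below 69 k$ the best achievable stays under 262.

69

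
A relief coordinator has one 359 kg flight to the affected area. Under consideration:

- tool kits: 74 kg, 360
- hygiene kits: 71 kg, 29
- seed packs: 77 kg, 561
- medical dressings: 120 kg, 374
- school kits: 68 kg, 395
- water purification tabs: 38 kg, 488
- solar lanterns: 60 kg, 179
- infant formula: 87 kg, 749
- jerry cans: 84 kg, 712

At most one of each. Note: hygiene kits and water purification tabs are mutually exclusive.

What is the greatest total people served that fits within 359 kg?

2905

The ratio ordering already packs tightly: seed packs + school kits + water purification tabs + infant formula + jerry cans, 354 kg, 2905.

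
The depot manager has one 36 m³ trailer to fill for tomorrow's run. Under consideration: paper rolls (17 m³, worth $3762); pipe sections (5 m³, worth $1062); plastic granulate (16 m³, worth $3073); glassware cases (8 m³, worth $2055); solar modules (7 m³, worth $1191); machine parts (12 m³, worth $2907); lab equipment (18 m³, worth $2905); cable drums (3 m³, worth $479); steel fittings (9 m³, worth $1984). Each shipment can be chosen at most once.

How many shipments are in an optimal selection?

The maximum revenue within 36 m³ is 8137.
One optimal bundle: glassware cases + solar modules + machine parts + steel fittings (36 m³).
All optima have 4 shipments.

4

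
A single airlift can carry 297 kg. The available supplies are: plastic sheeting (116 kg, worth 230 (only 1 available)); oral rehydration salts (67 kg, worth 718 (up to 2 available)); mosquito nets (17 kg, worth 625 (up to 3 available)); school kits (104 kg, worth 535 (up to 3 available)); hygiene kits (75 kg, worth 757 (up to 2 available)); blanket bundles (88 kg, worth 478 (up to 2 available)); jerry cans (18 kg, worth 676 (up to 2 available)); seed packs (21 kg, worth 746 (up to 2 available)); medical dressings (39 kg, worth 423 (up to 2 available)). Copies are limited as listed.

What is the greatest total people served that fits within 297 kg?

Greedy by ratio would take oral rehydration salts + 3×mosquito nets + 2×jerry cans + 2×seed packs + 2×medical dressings: 274 kg used, total 6283.
Dropping oral rehydration salts frees 67 kg; slotting in hygiene kits (75 kg) lifts the total to 6322 at 282 kg.
That's the maximum — no swap from here does better than 6322.

6322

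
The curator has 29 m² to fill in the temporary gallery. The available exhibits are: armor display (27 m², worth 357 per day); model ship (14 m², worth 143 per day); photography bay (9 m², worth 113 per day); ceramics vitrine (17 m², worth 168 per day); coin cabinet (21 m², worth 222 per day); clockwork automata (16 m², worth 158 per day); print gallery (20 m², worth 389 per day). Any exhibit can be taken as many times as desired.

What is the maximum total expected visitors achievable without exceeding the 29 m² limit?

502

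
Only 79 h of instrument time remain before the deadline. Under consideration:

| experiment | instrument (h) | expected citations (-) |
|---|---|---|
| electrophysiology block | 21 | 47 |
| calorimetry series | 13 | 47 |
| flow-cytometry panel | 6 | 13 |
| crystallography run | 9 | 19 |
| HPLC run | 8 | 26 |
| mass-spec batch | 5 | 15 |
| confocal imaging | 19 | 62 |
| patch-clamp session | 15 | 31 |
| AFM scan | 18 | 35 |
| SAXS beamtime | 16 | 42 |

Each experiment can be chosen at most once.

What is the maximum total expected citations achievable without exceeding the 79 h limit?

Ranking by ratio (expected citations/h): calorimetry series 3.62, confocal imaging 3.26, HPLC run 3.25.
Taking the top-ratio experiments first gives calorimetry series + flow-cytometry panel + crystallography run + HPLC run + mass-spec batch + confocal imaging + SAXS beamtime for 224 (76 h).
The 15 h tied up in flow-cytometry panel and crystallography run is better spent on AFM scan — total rises to 227 (79 h).
Next best is electrophysiology block + calorimetry series + HPLC run + confocal imaging + SAXS beamtime at 224 (77 h) — short by 3.

227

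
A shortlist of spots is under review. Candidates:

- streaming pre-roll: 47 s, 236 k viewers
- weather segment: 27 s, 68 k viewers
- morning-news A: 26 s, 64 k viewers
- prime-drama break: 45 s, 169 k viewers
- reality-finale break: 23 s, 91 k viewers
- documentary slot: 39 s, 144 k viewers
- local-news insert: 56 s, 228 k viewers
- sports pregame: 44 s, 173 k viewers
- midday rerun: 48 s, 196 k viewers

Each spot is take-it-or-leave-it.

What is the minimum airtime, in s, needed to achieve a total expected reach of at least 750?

174

Minimise s subject to total expected reach ≥ 750.
streaming pre-roll + reality-finale break + local-news insert + midday rerun reaches 751 using 174 s.
No combination under 174 s hits 750.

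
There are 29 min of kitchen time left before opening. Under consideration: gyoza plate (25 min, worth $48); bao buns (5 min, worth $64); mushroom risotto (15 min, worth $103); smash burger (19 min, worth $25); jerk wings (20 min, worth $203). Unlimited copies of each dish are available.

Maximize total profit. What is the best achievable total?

320

The ratio ordering already packs tightly: 5×bao buns, 25 min, 320.
Nothing else within 29 min beats 320.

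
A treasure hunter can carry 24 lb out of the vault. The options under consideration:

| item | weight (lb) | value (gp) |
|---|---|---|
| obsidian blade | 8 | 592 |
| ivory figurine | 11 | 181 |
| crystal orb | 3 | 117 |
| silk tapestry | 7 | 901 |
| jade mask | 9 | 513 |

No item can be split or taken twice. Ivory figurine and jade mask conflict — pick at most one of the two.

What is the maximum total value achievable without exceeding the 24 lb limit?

2006

Taking obsidian blade + silk tapestry + jade mask: 24 lb used, 2006 in value.
No other feasible combination exceeds 2006.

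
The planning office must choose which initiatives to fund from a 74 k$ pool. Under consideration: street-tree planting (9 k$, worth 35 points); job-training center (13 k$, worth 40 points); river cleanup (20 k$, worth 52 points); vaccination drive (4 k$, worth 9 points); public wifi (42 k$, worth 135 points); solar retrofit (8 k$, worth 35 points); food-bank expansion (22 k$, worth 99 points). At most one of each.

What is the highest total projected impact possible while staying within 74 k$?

269

Filling by ratio: street-tree planting + job-training center + river cleanup + solar retrofit + food-bank expansion for 261, with 2 k$ left unused.
Replace job-training center and river cleanup and solar retrofit with public wifi: the trade gains 8 net, giving 269 at 73 k$.
Public wifi + solar retrofit + food-bank expansion (72 k$) also reaches 269 — a tie, but nothing goes higher.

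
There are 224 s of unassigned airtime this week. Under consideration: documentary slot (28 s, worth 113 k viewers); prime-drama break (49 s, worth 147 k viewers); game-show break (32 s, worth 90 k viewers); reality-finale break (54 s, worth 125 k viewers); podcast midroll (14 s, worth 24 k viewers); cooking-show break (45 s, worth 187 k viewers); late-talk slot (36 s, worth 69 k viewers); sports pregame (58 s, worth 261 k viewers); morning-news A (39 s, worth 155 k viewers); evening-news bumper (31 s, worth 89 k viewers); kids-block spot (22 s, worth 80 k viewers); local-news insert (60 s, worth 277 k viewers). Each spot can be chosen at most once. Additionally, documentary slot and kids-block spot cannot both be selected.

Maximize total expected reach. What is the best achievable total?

Density check — local-news insert 4.62, sports pregame 4.50, cooking-show break 4.16, documentary slot 4.04 are the best per s.
Cooking-show break + sports pregame + morning-news A + kids-block spot + local-news insert uses 224 of the 224 s and totals 960.
Next best is documentary slot + game-show break + cooking-show break + sports pregame + local-news insert at 928 (223 s) — short by 32.

960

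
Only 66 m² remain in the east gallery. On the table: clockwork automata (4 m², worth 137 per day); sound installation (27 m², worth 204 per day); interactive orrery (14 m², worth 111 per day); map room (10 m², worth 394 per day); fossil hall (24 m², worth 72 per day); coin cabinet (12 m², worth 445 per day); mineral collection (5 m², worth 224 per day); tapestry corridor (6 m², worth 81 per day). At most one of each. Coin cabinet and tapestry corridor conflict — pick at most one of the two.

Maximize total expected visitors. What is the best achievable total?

1404

Best packing: clockwork automata + sound installation + map room + coin cabinet + mineral collection — 58 m², 1404 total.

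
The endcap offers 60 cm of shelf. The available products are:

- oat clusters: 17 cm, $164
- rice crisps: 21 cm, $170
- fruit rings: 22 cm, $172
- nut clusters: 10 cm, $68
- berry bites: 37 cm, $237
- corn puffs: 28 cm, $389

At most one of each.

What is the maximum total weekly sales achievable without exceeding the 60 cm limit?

629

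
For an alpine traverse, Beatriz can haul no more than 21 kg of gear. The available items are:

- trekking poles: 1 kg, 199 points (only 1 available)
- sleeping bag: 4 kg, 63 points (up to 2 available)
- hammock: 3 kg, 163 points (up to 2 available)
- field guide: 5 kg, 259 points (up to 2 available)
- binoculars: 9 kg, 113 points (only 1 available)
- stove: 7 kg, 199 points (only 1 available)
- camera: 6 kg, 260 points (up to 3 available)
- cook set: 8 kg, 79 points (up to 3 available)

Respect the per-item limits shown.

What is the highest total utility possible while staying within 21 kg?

1141

By utility per kg: trekking poles 199.00, hammock 54.33, field guide 51.80, camera 43.33 lead.
A density-first pass picks trekking poles + sleeping bag + 2×hammock + 2×field guide — 1106 at 21 kg.
Dropping sleeping bag and hammock and field guide frees 12 kg; slotting in 2×camera (12 kg) lifts the total to 1141 at 21 kg.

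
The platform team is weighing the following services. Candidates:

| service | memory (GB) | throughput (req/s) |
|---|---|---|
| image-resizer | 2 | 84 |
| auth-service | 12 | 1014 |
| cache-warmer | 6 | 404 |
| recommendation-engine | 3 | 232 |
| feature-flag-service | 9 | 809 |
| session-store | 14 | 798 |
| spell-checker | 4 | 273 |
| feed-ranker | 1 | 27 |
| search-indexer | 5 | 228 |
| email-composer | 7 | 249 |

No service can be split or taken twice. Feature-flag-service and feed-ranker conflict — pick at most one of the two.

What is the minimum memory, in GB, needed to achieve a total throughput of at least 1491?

Minimise GB subject to total throughput ≥ 1491.
auth-service + recommendation-engine + spell-checker reaches 1519 using 19 GB.
Below 19 GB the best achievable stays under 1491.

19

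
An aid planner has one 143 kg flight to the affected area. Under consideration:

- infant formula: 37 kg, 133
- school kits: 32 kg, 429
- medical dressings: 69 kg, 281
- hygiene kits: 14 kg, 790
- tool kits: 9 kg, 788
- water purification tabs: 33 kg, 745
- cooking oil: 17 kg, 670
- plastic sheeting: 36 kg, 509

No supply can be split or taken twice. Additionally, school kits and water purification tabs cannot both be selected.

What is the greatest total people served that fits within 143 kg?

3502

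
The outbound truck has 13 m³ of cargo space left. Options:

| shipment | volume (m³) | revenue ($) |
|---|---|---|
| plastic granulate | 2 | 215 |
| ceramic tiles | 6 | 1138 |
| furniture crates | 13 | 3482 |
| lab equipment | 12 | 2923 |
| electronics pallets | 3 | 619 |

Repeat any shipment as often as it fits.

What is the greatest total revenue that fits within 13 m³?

Ranking by ratio (revenue/m³): furniture crates 267.85, lab equipment 243.58, electronics pallets 206.33, ceramic tiles 189.67.
Best packing: furniture crates — 13 m³, 3482 total.
No other feasible combination exceeds 3482.

3482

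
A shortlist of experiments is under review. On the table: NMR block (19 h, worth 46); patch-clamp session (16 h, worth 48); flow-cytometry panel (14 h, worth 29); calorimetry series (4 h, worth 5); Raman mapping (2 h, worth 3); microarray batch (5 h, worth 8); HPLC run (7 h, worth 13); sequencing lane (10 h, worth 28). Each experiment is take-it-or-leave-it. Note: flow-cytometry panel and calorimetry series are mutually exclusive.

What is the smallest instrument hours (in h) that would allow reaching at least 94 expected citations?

35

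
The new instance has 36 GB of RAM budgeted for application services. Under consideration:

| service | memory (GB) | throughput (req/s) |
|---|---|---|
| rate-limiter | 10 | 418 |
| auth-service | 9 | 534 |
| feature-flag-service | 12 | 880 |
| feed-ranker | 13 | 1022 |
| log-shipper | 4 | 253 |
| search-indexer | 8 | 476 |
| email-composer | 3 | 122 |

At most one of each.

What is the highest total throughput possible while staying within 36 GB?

2500

The ratio heuristic lands on feature-flag-service + feed-ranker + log-shipper + email-composer (2277) but leaves 4 GB idle.
Replace log-shipper with search-indexer: the trade gains 223 net, giving 2500 at 36 GB.
The closest alternative, auth-service + feature-flag-service + feed-ranker, reaches only 2436.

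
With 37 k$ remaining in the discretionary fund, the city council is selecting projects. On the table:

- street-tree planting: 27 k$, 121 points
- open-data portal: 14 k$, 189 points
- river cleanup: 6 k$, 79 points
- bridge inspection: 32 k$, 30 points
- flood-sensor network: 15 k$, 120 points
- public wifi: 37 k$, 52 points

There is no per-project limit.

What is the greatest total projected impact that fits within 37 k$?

474

Density check — open-data portal 13.50, river cleanup 13.17, flood-sensor network 8.00, street-tree planting 4.48 are the best per k$.
Taking the top-ratio projects first gives 2×open-data portal + river cleanup for 457 (34 k$).
Replace 2×open-data portal with 5×river cleanup: the trade gains 17 net, giving 474 at 36 k$.
Nothing else within 37 k$ beats 474.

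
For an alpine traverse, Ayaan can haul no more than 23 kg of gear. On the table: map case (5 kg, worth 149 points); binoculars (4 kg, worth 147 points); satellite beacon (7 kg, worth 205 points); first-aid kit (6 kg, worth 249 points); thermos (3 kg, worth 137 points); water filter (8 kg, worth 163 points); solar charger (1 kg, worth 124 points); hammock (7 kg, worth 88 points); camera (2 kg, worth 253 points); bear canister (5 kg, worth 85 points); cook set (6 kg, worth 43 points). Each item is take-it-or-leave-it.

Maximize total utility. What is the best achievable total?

1115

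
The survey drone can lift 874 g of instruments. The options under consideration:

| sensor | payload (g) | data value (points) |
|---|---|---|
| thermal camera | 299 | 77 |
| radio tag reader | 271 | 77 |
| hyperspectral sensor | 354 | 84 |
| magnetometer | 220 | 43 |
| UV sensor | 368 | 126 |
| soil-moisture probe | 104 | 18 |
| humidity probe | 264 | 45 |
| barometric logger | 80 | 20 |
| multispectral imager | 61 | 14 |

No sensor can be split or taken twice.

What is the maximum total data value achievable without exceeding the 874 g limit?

246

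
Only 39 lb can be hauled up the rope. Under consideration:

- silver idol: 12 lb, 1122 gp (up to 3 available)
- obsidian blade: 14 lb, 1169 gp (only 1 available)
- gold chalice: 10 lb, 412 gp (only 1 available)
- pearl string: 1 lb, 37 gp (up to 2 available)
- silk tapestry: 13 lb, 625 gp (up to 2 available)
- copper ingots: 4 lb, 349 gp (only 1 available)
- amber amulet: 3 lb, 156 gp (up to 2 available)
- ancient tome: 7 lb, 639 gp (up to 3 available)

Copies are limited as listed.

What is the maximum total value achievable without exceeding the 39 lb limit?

3559

Taking the top-ratio items first gives 3×silver idol + amber amulet for 3522 (39 lb).
Dropping silver idol and amber amulet frees 15 lb; slotting in pearl string + 2×ancient tome (15 lb) lifts the total to 3559 at 39 lb.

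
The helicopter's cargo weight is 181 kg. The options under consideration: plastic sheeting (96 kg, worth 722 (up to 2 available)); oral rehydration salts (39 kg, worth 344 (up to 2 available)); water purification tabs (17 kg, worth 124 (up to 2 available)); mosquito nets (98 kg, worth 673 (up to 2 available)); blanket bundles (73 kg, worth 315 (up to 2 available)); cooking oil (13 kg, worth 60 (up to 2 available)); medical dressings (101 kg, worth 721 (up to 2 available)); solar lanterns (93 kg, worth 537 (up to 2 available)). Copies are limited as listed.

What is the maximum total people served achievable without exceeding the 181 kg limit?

1410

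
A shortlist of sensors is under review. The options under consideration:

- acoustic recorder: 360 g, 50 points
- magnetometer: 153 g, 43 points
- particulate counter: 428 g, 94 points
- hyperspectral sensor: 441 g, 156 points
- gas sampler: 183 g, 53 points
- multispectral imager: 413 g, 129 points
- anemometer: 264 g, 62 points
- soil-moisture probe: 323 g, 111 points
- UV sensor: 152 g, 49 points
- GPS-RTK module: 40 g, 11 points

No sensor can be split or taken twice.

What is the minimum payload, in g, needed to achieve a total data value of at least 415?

Need the lightest bundle worth ≥ 415.
Taking magnetometer + hyperspectral sensor + gas sampler + soil-moisture probe + UV sensor + GPS-RTK module gives 423 (≥ 415) for 1292 g.
Below 1292 g the best achievable stays under 415.

1292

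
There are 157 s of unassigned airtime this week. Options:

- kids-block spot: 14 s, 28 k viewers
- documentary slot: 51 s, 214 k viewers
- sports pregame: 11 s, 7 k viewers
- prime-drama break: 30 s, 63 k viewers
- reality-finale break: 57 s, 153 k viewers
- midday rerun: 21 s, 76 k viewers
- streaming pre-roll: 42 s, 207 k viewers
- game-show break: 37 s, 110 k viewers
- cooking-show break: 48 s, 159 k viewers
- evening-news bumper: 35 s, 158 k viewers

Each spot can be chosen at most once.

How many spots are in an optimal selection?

4

The maximum expected reach within 157 s is 655.
One optimal bundle: documentary slot + midday rerun + streaming pre-roll + evening-news bumper (149 s).
Any selection reaching 655 contains exactly 4 spots.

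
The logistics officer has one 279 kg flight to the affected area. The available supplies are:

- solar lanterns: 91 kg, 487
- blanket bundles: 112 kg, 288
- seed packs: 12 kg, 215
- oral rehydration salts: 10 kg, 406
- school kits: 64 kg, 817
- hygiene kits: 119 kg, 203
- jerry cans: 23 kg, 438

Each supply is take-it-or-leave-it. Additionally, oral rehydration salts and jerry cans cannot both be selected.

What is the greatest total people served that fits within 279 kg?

By people served per kg: oral rehydration salts 40.60, jerry cans 19.04, seed packs 17.92, school kits 12.77 lead.
Best packing: solar lanterns + blanket bundles + oral rehydration salts + school kits — 277 kg, 1998 total.

1998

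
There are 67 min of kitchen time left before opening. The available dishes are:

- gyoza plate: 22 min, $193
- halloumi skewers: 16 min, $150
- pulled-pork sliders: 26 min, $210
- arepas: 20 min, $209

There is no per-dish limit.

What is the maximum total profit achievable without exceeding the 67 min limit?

The ratio heuristic lands on 3×arepas (627) but leaves 7 min idle.
Dropping arepas frees 20 min; slotting in pulled-pork sliders (26 min) lifts the total to 628 at 66 min.
The spare 1 min is too small for any remaining dish, and no exchange beats 628.

628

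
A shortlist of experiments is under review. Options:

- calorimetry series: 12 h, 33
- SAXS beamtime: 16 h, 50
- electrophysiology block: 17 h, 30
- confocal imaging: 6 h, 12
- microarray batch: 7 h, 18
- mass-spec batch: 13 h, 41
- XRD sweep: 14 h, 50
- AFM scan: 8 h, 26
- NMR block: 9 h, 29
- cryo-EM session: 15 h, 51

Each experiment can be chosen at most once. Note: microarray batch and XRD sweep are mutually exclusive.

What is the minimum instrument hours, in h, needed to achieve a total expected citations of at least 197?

Look for the lowest-instrument combination reaching 197.
mass-spec batch + XRD sweep + AFM scan + NMR block + cryo-EM session reaches 197 using 59 h.
No combination under 59 h hits 197.

59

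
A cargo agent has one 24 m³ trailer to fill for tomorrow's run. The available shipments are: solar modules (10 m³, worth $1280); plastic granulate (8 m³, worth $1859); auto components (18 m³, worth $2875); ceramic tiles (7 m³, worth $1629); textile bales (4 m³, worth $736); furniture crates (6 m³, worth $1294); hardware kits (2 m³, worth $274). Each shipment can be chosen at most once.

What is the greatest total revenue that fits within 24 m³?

5056

The ratio ordering already packs tightly: plastic granulate + ceramic tiles + furniture crates + hardware kits, 23 m³, 5056.
An exhaustive check of the 128 subsets confirms 5056.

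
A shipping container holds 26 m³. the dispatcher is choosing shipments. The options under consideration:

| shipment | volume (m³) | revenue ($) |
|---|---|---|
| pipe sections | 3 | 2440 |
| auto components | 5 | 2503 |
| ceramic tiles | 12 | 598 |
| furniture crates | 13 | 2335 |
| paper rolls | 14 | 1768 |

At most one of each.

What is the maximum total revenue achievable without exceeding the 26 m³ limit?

Ranking by ratio (revenue/m³): pipe sections 813.33, auto components 500.60, furniture crates 179.62.
Pipe sections + auto components + furniture crates uses 21 of the 26 m³ and totals 7278.
The closest alternative, pipe sections + auto components + paper rolls, reaches only 6711.

7278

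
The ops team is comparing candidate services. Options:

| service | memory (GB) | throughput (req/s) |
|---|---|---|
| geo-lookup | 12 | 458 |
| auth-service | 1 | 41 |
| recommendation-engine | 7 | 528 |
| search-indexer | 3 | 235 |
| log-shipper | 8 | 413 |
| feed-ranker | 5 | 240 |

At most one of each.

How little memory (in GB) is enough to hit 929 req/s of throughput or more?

Minimise GB subject to total throughput ≥ 929.
recommendation-engine + log-shipper: 941 throughput at 15 GB.
No combination under 15 GB hits 929.

15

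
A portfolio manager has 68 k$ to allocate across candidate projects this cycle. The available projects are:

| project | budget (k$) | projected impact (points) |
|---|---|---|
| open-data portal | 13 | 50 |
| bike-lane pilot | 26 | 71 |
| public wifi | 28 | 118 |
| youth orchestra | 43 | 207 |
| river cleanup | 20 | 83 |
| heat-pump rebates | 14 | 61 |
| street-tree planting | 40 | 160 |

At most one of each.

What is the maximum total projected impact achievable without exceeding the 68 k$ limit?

290

Ranking by ratio (projected impact/k$): youth orchestra 4.81, heat-pump rebates 4.36, public wifi 4.21.
Greedy by ratio would take youth orchestra + heat-pump rebates: 57 k$ used, total 268.
Dropping heat-pump rebates frees 14 k$; slotting in river cleanup (20 k$) lifts the total to 290 at 63 k$.
Runner-up public wifi + street-tree planting tops out at 278.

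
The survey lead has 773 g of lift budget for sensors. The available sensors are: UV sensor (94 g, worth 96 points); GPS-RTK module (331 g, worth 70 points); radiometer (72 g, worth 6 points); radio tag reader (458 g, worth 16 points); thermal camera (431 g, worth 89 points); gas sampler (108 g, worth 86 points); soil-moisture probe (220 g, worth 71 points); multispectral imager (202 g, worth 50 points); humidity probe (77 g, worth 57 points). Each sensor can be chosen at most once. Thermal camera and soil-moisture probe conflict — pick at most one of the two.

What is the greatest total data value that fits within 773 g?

366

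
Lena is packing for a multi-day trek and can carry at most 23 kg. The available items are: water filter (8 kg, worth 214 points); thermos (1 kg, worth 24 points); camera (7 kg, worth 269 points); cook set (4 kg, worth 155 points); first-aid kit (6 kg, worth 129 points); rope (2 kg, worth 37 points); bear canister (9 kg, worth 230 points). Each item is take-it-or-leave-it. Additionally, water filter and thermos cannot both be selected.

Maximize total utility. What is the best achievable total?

715

Thermos + camera + cook set + rope + bear canister uses 23 of the 23 kg and totals 715.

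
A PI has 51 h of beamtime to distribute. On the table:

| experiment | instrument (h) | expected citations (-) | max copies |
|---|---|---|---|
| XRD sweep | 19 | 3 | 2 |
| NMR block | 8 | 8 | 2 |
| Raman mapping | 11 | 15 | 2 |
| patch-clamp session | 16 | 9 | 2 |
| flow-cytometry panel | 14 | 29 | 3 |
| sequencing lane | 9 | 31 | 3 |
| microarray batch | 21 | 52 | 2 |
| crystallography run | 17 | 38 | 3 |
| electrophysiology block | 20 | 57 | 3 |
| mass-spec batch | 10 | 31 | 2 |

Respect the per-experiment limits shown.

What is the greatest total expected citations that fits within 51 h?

The ratio ordering already packs tightly: 3×sequencing lane + 2×mass-spec batch, 47 h, 155.
Nothing else within 51 h beats 155.

155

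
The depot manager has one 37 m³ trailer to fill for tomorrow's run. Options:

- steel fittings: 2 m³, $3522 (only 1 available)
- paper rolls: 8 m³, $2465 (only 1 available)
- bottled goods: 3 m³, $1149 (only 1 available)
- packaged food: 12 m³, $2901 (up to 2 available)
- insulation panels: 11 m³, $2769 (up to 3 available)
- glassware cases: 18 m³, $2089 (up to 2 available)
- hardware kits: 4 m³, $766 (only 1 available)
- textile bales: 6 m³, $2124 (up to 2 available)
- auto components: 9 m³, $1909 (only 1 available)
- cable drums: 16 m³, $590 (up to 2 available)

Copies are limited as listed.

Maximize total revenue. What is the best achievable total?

The ratio heuristic lands on steel fittings + paper rolls + bottled goods + insulation panels + 2×textile bales (14153) but leaves 1 m³ idle.
The 11 m³ tied up in insulation panels is better spent on packaged food — total rises to 14285 (37 m³).
That's the maximum — no swap from here does better than 14285.

14285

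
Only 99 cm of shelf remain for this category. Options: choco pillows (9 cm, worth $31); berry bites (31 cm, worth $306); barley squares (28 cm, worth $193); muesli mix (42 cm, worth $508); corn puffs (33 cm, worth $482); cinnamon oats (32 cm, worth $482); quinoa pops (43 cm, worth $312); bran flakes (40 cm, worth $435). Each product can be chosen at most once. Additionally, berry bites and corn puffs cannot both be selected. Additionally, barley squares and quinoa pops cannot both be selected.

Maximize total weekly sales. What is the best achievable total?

1157

Barley squares + corn puffs + cinnamon oats uses 93 of the 99 cm and totals 1157.
The spare 6 cm is too small for any remaining product, and no feasible exchange beats 1157.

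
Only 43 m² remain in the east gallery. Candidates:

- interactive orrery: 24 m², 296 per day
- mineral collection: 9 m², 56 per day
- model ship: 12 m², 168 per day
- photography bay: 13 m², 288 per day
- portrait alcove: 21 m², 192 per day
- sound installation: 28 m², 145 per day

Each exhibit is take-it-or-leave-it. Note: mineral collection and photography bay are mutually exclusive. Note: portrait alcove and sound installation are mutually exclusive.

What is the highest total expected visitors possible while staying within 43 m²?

584

Interactive orrery + photography bay uses 37 of the 43 m² and totals 584.
The closest alternative, photography bay + portrait alcove, reaches only 480.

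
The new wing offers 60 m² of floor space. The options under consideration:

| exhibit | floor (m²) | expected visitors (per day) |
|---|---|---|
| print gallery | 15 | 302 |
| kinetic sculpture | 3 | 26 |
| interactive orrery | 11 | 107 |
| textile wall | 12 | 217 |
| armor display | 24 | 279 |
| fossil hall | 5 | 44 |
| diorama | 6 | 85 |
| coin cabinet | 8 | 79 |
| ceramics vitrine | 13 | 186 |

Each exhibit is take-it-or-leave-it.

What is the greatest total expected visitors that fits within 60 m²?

923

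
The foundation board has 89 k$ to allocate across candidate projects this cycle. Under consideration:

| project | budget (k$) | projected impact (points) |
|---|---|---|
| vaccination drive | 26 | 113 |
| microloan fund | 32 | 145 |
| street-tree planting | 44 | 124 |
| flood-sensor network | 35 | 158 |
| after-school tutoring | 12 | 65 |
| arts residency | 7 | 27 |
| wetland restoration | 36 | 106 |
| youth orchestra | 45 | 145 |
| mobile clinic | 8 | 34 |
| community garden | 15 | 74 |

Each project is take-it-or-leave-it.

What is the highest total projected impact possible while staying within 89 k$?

Taking the top-ratio projects first gives vaccination drive + microloan fund + after-school tutoring + community garden for 397 (85 k$).
Dropping microloan fund frees 32 k$; slotting in flood-sensor network (35 k$) lifts the total to 410 at 88 k$.
No other feasible combination exceeds 410.

410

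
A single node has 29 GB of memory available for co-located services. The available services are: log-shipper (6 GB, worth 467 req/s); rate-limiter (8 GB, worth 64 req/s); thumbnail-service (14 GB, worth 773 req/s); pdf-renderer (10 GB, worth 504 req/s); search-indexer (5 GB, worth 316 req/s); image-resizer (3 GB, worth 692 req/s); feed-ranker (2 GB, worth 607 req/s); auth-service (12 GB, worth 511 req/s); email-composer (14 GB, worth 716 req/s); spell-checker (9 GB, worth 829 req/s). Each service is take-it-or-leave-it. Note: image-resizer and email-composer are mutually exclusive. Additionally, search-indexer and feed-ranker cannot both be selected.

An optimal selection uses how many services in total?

4

Best achievable throughput is 2901.
For example thumbnail-service + image-resizer + feed-ranker + spell-checker achieves it, using 28 GB.
Every optimal selection uses 4 services.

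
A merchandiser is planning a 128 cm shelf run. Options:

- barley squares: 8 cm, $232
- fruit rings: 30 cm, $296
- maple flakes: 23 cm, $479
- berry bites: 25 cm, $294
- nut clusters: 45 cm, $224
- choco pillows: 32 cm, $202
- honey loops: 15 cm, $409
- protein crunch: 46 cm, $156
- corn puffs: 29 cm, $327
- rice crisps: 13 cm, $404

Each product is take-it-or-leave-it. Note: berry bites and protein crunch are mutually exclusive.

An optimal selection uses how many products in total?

6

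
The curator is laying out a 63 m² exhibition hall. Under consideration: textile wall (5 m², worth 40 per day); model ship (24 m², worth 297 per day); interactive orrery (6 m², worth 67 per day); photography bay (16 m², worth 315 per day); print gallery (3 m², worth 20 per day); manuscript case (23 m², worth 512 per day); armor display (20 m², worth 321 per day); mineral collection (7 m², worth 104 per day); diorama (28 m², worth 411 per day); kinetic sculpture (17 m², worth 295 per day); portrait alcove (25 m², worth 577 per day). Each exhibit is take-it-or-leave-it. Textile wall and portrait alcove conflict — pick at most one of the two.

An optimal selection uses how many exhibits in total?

4

Optimal total is 1260.
One optimal bundle: interactive orrery + manuscript case + mineral collection + portrait alcove (61 m²).
All optima have 4 exhibits.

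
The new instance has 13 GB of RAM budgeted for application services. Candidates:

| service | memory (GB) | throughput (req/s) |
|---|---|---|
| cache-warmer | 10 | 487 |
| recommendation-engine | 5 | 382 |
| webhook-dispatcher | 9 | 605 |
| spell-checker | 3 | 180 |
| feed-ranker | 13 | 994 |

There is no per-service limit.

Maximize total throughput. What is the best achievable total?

994

The ratio ordering already packs tightly: feed-ranker, 13 GB, 994.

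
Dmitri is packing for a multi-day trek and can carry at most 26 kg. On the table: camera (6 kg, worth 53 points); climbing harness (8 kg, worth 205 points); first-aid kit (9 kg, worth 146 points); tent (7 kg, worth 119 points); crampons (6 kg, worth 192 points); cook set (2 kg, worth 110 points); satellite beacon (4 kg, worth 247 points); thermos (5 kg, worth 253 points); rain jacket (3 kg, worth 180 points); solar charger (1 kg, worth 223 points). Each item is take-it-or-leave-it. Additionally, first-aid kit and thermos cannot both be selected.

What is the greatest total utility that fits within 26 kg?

Filling by ratio: crampons + cook set + satellite beacon + thermos + rain jacket + solar charger for 1205, with 5 kg left unused.
Replace rain jacket with climbing harness: the trade gains 25 net, giving 1230 at 26 kg.

1230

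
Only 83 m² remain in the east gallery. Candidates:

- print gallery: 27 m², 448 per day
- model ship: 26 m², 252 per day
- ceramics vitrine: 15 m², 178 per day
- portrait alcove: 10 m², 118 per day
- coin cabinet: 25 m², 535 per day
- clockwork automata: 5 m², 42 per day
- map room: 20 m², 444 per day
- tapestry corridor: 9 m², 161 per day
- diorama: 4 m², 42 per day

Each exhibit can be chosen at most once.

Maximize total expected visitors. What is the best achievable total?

1588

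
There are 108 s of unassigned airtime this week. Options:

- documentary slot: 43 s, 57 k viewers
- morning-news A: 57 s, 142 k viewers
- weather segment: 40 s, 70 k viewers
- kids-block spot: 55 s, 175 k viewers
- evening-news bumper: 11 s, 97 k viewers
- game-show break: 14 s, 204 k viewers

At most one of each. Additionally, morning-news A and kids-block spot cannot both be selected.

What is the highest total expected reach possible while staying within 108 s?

Best packing: kids-block spot + evening-news bumper + game-show break — 80 s, 476 total.

476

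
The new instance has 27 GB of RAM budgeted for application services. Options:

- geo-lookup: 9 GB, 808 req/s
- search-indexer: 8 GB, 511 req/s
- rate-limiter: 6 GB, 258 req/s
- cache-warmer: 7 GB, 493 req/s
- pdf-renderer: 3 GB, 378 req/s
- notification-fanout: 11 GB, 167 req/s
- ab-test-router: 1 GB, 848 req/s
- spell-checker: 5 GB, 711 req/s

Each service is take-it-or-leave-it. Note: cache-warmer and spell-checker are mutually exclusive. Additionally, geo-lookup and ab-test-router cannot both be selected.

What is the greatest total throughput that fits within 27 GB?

2706

Search-indexer + rate-limiter + pdf-renderer + ab-test-router + spell-checker uses 23 of the 27 GB and totals 2706.
Runner-up search-indexer + rate-limiter + cache-warmer + pdf-renderer + ab-test-router tops out at 2488.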